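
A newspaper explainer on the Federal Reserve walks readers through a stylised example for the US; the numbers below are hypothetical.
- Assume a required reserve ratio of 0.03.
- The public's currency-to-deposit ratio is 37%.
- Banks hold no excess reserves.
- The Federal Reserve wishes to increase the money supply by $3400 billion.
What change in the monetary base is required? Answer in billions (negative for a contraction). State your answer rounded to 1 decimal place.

$992.7 billion

The money multiplier is m = (1 + c) / (rr + c) = (1 + 0.37) / (0.03 + 0.37) = 3.425000.
ΔMB = ΔM / m = (+3400) / 3.425000 ≈ 992.7007 billion.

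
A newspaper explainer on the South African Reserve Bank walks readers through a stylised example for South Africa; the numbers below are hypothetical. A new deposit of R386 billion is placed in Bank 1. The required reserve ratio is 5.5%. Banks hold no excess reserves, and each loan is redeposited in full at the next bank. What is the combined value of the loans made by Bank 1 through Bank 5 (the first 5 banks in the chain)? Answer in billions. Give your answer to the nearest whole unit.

Bank i lends (1 − rr)^i of the original deposit: Bank 1 lends 386·0.9450 = 364.7700, Bank 2 lends 386·0.9450² ≈ 344.7076, and so on.
Summing a geometric series: total = 386·[0.9450·(1 − 0.9450^5) / (1 − 0.9450)] ≈ 1633.9607 billion.

R1634 billion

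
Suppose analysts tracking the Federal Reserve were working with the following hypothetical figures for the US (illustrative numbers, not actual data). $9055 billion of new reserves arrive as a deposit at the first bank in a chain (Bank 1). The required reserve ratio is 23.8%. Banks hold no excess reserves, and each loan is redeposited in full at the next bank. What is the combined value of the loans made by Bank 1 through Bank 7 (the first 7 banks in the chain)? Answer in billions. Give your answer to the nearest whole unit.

Bank i lends (1 − rr)^i of the original deposit: Bank 1 lends 9055·0.7620 = 6899.9100, Bank 2 lends 9055·0.7620² ≈ 5257.7314, and so on.
Summing a geometric series: total = 9055·[0.7620·(1 − 0.7620^7) / (1 − 0.7620)] ≈ 24666.5655 billion.

$24667 billion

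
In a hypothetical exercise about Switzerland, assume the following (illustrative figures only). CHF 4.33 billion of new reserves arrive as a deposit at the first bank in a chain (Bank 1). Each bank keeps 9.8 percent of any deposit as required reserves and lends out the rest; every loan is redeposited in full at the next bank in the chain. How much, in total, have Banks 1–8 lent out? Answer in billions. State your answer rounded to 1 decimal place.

CHF 22.4 billion

Bank i lends (1 − rr)^i of the original deposit: Bank 1 lends 4.33·0.9020 ≈ 3.9057, Bank 2 lends 4.33·0.9020² ≈ 3.5229, and so on.
Summing a geometric series: total = 4.33·[0.9020·(1 − 0.9020^8) / (1 − 0.9020)] ≈ 22.3906 billion.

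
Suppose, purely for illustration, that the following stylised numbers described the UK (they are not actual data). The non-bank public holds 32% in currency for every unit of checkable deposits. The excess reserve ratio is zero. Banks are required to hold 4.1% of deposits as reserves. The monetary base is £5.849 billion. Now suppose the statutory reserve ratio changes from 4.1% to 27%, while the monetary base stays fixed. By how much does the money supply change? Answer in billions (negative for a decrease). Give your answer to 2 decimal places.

-8.30 billion

Initially m₁ = (1 + 0.32) / (0.041 + 0.32) ≈ 3.6565, so M₁ = 3.6565 × 5.849 ≈ 21.3869 billion.
After the change m₂ = (1 + 0.32) / (0.27 + 0.32) ≈ 2.2373, so M₂ = 2.2373 × 5.849 ≈ 13.086 billion.
ΔM = M₂ − M₁ = 13.086 − 21.3869 = -8.3009 billion.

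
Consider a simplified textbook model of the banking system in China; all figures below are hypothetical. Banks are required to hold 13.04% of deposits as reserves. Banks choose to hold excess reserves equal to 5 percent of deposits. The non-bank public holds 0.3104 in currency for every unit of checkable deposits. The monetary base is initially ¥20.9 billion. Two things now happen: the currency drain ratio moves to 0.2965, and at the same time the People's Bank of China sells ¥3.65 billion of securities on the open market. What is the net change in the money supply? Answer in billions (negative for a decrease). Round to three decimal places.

-8.906 billion

Before: m₁ = (1 + 0.3104) / (0.1304 + 0.05 + 0.3104) ≈ 2.669927, MB₁ = 20.9, so M₁ = 2.669927 × 20.9 ≈ 55.8015 billion.
After: m₂ = (1 + 0.2965) / (0.1304 + 0.05 + 0.2965) ≈ 2.718599, MB₂ = 20.9 − 3.65 = 17.25, so M₂ = 2.718599 × 17.25 ≈ 46.8958 billion.
ΔM = M₂ − M₁ = 46.8958 − 55.8015 = -8.9057 billion.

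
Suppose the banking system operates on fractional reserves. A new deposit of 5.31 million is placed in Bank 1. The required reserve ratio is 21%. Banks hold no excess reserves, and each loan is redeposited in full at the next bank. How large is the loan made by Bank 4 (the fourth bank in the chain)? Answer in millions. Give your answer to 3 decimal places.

Each bank lends a fraction (1 − rr) = 0.7900 of the deposit it receives, so Bank 4 receives 5.31·0.7900^3 and lends 5.31·0.7900^4 ≈ 2.0682 million.

2.068 million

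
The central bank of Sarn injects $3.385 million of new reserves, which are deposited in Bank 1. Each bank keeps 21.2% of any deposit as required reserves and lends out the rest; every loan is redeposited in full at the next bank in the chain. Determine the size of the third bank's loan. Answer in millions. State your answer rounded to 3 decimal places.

Each bank lends a fraction (1 − rr) = 0.7880 of the deposit it receives, so Bank 3 receives 3.385·0.7880^2 and lends 3.385·0.7880^3 ≈ 1.6563 million.

$1.656 million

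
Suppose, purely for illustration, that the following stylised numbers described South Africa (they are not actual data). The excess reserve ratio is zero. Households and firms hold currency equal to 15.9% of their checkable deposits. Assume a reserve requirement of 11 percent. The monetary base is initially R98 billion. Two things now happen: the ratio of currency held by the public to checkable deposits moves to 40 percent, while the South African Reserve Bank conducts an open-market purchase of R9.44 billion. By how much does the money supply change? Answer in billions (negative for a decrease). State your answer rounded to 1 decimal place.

-127.3 billion

Before: m₁ = (1 + 0.159) / (0.11 + 0.159) ≈ 4.30855, MB₁ = 98, so M₁ = 4.30855 × 98 = 422.2379 billion.
After: m₂ = (1 + 0.4) / (0.11 + 0.4) ≈ 2.74510, MB₂ = 98 + 9.44 = 107.44, so M₂ = 2.74510 × 107.44 ≈ 294.9335 billion.
ΔM = M₂ − M₁ = 294.9335 − 422.2379 = -127.3044 billion.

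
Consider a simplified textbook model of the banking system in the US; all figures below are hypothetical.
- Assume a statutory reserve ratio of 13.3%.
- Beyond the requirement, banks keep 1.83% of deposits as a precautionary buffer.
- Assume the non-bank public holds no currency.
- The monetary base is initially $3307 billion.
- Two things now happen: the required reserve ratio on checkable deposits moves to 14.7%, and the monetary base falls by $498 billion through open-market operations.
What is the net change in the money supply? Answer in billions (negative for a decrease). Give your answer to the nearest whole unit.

-4864 billion

Before: m₁ = 1 / (0.133 + 0.0183) ≈ 6.60939, MB₁ = 3307, so M₁ = 6.60939 × 3307 ≈ 21857.2527 billion.
After: m₂ = 1 / (0.147 + 0.0183) ≈ 6.04961, MB₂ = 3307 − 498 = 2809, so M₂ = 6.04961 × 2809 ≈ 16993.3545 billion.
ΔM = M₂ − M₁ = 16993.3545 − 21857.2527 = -4863.8982 billion.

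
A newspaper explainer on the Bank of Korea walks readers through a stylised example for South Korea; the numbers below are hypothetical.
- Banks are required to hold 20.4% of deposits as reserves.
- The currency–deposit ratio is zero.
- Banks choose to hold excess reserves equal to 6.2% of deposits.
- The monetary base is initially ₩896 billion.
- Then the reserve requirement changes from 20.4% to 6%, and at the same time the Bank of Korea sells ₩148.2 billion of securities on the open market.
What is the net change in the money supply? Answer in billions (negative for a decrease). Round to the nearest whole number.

₩2761 billion

Before: m₁ = 1 / (0.204 + 0.062) ≈ 3.7594, MB₁ = 896, so M₁ = 3.7594 × 896 = 3368.4224 billion.
After: m₂ = 1 / (0.06 + 0.062) ≈ 8.1967, MB₂ = 896 − 148.2 = 747.8, so M₂ = 8.1967 × 747.8 ≈ 6129.4923 billion.
ΔM = M₂ − M₁ = 6129.4923 − 3368.4224 = 2761.0699 billion.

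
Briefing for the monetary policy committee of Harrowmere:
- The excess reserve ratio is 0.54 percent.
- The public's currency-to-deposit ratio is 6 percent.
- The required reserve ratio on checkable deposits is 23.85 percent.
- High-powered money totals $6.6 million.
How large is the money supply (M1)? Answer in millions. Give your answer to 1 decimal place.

$23.0 million

The money multiplier is m = (1 + c) / (rr + e + c) = (1 + 0.06) / (0.2385 + 0.0054 + 0.06) ≈ 3.4880.
So M = m × MB = 3.4880 × 6.6 = 23.0208 million.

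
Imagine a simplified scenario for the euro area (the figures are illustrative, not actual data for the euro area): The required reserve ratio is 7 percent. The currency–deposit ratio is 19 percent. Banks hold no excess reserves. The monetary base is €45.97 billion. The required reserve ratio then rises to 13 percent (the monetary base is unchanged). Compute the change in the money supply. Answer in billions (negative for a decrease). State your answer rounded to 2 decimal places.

-39.45 billion

Initially m₁ = (1 + 0.19) / (0.07 + 0.19) ≈ 4.57692, so M₁ = 4.57692 × 45.97 ≈ 210.401 billion.
After the change m₂ = (1 + 0.19) / (0.13 + 0.19) = 3.71875, so M₂ = 3.71875 × 45.97 ≈ 170.9509 billion.
ΔM = M₂ − M₁ = 170.9509 − 210.401 = -39.4501 billion.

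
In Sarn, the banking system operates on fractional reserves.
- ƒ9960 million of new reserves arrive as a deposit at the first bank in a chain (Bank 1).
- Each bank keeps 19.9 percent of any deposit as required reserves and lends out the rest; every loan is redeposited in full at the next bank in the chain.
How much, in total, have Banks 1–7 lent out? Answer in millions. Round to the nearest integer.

ƒ31609 million

Bank i lends (1 − rr)^i of the original deposit: Bank 1 lends 9960·0.8010 = 7977.9600, Bank 2 lends 9960·0.8010² ≈ 6390.3460, and so on.
Summing a geometric series: total = 9960·[0.8010·(1 − 0.8010^7) / (1 − 0.8010)] ≈ 31608.8738 million.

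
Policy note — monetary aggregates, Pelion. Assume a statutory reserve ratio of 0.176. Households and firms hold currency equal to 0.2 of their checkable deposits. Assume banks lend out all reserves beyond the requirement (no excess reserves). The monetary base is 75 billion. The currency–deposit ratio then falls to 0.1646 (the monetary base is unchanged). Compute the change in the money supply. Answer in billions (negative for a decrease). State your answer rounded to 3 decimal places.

17.083 billion

Initially m₁ = (1 + 0.2) / (0.176 + 0.2) ≈ 3.191489, so M₁ = 3.191489 × 75 ≈ 239.3617 billion.
After the change m₂ = (1 + 0.1646) / (0.176 + 0.1646) ≈ 3.419260, so M₂ = 3.419260 × 75 = 256.4445 billion.
ΔM = M₂ − M₁ = 256.4445 − 239.3617 = 17.0828 billion.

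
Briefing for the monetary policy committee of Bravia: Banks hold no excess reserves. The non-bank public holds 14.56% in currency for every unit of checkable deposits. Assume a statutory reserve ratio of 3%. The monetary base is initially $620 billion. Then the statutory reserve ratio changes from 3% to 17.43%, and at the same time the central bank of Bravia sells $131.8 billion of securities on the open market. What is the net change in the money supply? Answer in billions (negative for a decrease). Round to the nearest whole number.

Before: m₁ = (1 + 0.1456) / (0.03 + 0.1456) ≈ 6.5239, MB₁ = 620, so M₁ = 6.5239 × 620 = 4044.818 billion.
After: m₂ = (1 + 0.1456) / (0.1743 + 0.1456) ≈ 3.5811, MB₂ = 620 − 131.8 = 488.2, so M₂ = 3.5811 × 488.2 ≈ 1748.293 billion.
ΔM = M₂ − M₁ = 1748.293 − 4044.818 = -2296.525 billion.

-2297 billion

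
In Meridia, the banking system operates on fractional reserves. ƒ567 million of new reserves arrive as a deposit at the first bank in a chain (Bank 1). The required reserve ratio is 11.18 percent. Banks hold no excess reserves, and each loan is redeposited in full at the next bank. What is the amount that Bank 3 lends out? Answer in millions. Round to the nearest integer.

ƒ397 million

Each bank lends a fraction (1 − rr) = 0.8882 of the deposit it receives, so Bank 3 receives 567·0.8882^2 and lends 567·0.8882^3 ≈ 397.2971 million.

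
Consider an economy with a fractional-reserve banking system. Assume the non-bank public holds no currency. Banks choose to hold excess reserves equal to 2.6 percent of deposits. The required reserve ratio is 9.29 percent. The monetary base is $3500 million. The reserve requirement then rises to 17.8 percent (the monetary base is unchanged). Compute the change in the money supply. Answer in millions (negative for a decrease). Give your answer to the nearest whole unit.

-12280 million

Initially m₁ = 1 / (0.0929 + 0.026) ≈ 8.41043, so M₁ = 8.41043 × 3500 = 29436.505 million.
After the change m₂ = 1 / (0.178 + 0.026) ≈ 4.90196, so M₂ = 4.90196 × 3500 = 17156.86 million.
ΔM = M₂ − M₁ = 17156.86 − 29436.505 = -12279.645 million.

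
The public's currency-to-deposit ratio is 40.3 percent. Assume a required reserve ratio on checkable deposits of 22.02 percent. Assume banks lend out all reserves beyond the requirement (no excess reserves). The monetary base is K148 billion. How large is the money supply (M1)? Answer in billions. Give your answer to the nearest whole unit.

The money multiplier is m = (1 + c) / (rr + c) = (1 + 0.403) / (0.2202 + 0.403) ≈ 2.2513.
So M = m × MB = 2.2513 × 148 = 333.1924 billion.

K333 billion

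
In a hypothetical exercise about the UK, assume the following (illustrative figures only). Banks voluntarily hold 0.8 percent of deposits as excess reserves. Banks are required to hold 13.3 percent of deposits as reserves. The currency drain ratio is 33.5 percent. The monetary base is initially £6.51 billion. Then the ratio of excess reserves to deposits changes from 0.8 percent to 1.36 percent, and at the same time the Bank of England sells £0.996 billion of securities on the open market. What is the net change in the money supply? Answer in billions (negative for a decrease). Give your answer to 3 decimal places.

Before: m₁ = (1 + 0.335) / (0.133 + 0.008 + 0.335) ≈ 2.80462, MB₁ = 6.51, so M₁ = 2.80462 × 6.51 ≈ 18.2581 billion.
After: m₂ = (1 + 0.335) / (0.133 + 0.0136 + 0.335) ≈ 2.77201, MB₂ = 6.51 − 0.996 = 5.514, so M₂ = 2.77201 × 5.514 ≈ 15.2849 billion.
ΔM = M₂ − M₁ = 15.2849 − 18.2581 = -2.9732 billion.

-2.973 billion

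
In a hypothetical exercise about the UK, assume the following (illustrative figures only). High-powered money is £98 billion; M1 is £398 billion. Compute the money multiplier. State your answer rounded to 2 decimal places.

The money multiplier is m = M / MB = 398 / 98 ≈ 4.06122.

4.06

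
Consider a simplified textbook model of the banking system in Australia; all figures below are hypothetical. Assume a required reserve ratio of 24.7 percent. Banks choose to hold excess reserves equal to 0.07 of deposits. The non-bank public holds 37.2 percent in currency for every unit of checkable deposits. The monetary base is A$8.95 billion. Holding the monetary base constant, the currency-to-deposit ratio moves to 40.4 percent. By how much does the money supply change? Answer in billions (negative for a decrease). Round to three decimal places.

Initially m₁ = (1 + 0.372) / (0.247 + 0.07 + 0.372) ≈ 1.99129, so M₁ = 1.99129 × 8.95 ≈ 17.822 billion.
After the change m₂ = (1 + 0.404) / (0.247 + 0.07 + 0.404) ≈ 1.94730, so M₂ = 1.94730 × 8.95 ≈ 17.4283 billion.
ΔM = M₂ − M₁ = 17.4283 − 17.822 = -0.3937 billion.

-0.394 billion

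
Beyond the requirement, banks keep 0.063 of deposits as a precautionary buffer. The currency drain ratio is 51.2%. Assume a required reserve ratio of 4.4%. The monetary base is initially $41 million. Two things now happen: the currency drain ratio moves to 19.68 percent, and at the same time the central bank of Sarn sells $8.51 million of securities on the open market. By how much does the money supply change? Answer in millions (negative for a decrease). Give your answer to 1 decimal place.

$27.8 million

Before: m₁ = (1 + 0.512) / (0.044 + 0.063 + 0.512) ≈ 2.4426, MB₁ = 41, so M₁ = 2.4426 × 41 = 100.1466 million.
After: m₂ = (1 + 0.1968) / (0.044 + 0.063 + 0.1968) ≈ 3.9394, MB₂ = 41 − 8.51 = 32.49, so M₂ = 3.9394 × 32.49 ≈ 127.9911 million.
ΔM = M₂ − M₁ = 127.9911 − 100.1466 = 27.8445 million.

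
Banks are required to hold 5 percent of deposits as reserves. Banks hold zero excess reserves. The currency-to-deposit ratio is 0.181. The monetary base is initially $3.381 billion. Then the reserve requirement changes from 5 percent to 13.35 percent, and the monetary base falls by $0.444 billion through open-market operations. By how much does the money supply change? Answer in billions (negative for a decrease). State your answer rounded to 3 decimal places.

Before: m₁ = (1 + 0.181) / (0.05 + 0.181) ≈ 5.11255, MB₁ = 3.381, so M₁ = 5.11255 × 3.381 ≈ 17.2855 billion.
After: m₂ = (1 + 0.181) / (0.1335 + 0.181) ≈ 3.75517, MB₂ = 3.381 − 0.444 = 2.937, so M₂ = 3.75517 × 2.937 ≈ 11.0289 billion.
ΔM = M₂ − M₁ = 11.0289 − 17.2855 = -6.2566 billion.

-6.257 billion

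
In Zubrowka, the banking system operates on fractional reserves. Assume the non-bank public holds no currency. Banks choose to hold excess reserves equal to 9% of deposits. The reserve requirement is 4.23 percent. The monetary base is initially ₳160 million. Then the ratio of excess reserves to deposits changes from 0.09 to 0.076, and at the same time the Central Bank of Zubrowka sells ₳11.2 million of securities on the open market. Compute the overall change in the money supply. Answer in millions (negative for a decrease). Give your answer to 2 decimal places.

Before: m₁ = 1 / (0.0423 + 0.09) ≈ 7.558579, MB₁ = 160, so M₁ = 7.558579 × 160 ≈ 1209.3726 million.
After: m₂ = 1 / (0.0423 + 0.076) ≈ 8.453085, MB₂ = 160 − 11.2 = 148.8, so M₂ = 8.453085 × 148.8 ≈ 1257.819 million.
ΔM = M₂ − M₁ = 1257.819 − 1209.3726 = 48.4464 million.

₳48.45 million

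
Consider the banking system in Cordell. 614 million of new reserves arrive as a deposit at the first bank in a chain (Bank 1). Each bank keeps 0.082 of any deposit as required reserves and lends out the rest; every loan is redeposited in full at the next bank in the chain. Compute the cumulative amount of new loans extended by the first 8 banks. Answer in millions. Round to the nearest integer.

Bank i lends (1 − rr)^i of the original deposit: Bank 1 lends 614·0.9180 = 563.6520, Bank 2 lends 614·0.9180² ≈ 517.4325, and so on.
Summing a geometric series: total = 614·[0.9180·(1 − 0.9180^8) / (1 − 0.9180)] ≈ 3406.9262 million.

3407 million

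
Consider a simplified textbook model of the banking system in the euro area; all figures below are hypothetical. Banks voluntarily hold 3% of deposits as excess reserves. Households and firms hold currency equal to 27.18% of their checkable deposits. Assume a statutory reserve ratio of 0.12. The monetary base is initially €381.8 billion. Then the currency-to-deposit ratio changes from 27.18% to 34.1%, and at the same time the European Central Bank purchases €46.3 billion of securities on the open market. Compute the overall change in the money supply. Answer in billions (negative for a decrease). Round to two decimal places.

€18.02 billion

Before: m₁ = (1 + 0.2718) / (0.12 + 0.03 + 0.2718) ≈ 3.015173, MB₁ = 381.8, so M₁ = 3.015173 × 381.8 ≈ 1151.1931 billion.
After: m₂ = (1 + 0.341) / (0.12 + 0.03 + 0.341) ≈ 2.731161, MB₂ = 381.8 + 46.3 = 428.1, so M₂ = 2.731161 × 428.1 ≈ 1169.21 billion.
ΔM = M₂ − M₁ = 1169.21 − 1151.1931 = 18.0169 billion.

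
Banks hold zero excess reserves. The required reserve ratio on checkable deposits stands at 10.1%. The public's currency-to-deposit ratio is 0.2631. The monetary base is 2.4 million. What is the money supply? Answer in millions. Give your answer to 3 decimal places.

8.326 million

The money multiplier is m = (1 + c) / (rr + c) = (1 + 0.2631) / (0.101 + 0.2631) ≈ 3.46910.
So M = m × MB = 3.46910 × 2.4 ≈ 8.3258 million.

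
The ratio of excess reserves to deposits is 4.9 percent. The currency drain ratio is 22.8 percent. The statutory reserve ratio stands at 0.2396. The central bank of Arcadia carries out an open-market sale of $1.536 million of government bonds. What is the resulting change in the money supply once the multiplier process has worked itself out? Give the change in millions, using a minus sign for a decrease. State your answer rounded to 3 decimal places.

The money multiplier is m = (1 + c) / (rr + e + c) = (1 + 0.228) / (0.2396 + 0.049 + 0.228) ≈ 2.37708.
The sale removes 1.536 million of base, so ΔM = m × ΔMB = 2.37708 × (−1.536) ≈ -3.6512 million.

-3.651 million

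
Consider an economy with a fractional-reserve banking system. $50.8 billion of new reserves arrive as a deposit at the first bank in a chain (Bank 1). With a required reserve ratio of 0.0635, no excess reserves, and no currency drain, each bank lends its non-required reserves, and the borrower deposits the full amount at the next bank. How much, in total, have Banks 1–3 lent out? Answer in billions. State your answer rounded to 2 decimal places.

$133.85 billion

Bank i lends (1 − rr)^i of the original deposit: Bank 1 lends 50.8·0.9365 = 47.5742, Bank 2 lends 50.8·0.9365² ≈ 44.5532, and so on.
Summing a geometric series: total = 50.8·[0.9365·(1 − 0.9365^3) / (1 − 0.9365)] ≈ 133.8515 billion.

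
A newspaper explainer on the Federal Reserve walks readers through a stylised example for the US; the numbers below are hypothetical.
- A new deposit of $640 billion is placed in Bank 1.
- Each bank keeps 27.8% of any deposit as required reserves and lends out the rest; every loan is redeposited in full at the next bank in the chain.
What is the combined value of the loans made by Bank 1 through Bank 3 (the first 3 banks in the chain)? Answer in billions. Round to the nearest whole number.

$1037 billion

Bank i lends (1 − rr)^i of the original deposit: Bank 1 lends 640·0.7220 = 462.0800, Bank 2 lends 640·0.7220² ≈ 333.6218, and so on.
Summing a geometric series: total = 640·[0.7220·(1 − 0.7220^3) / (1 − 0.7220)] ≈ 1036.5767 billion.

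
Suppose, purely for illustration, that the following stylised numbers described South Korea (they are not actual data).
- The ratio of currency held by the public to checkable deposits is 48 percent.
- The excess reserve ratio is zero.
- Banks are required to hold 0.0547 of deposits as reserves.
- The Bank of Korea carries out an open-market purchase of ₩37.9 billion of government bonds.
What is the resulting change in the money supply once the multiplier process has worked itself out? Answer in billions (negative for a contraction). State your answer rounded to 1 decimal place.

The money multiplier is m = (1 + c) / (rr + c) = (1 + 0.48) / (0.0547 + 0.48) ≈ 2.7679.
The purchase adds 37.9 billion of base, so ΔM = m × ΔMB = 2.7679 × (+37.9) ≈ 104.9034 billion.

₩104.9 billion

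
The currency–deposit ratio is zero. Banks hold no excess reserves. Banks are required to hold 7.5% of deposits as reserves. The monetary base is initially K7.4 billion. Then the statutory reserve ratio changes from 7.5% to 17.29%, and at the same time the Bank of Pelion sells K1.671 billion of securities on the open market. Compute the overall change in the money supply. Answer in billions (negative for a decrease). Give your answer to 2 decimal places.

-65.53 billion

Before: m₁ = 1 / (0.075) ≈ 13.3333, MB₁ = 7.4, so M₁ = 13.3333 × 7.4 ≈ 98.6664 billion.
After: m₂ = 1 / (0.1729) ≈ 5.7837, MB₂ = 7.4 − 1.671 = 5.729, so M₂ = 5.7837 × 5.729 ≈ 33.1348 billion.
ΔM = M₂ − M₁ = 33.1348 − 98.6664 = -65.5316 billion.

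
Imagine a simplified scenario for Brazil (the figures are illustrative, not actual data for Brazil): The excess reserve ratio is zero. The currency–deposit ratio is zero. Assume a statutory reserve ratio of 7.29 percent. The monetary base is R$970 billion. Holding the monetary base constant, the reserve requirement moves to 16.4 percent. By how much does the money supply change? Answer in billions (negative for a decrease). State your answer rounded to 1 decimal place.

Initially m₁ = 1 / (0.0729) ≈ 13.71742, so M₁ = 13.71742 × 970 = 13305.8974 billion.
After the change m₂ = 1 / (0.164) ≈ 6.09756, so M₂ = 6.09756 × 970 = 5914.6332 billion.
ΔM = M₂ − M₁ = 5914.6332 − 13305.8974 = -7391.2642 billion.

-7391.3 billion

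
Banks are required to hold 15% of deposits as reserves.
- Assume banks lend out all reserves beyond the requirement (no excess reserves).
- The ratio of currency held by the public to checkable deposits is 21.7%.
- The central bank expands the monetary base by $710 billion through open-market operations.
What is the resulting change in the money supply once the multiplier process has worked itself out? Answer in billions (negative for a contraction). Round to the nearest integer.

The money multiplier is m = (1 + c) / (rr + c) = (1 + 0.217) / (0.15 + 0.217) ≈ 3.3161.
The purchase adds 710 billion of base, so ΔM = m × ΔMB = 3.3161 × (+710) = 2354.431 billion.

$2354 billion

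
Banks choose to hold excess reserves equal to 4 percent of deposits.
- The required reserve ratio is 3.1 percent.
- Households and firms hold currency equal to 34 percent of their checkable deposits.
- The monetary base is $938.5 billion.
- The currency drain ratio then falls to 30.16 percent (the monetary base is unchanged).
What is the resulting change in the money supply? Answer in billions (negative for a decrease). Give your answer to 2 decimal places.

$218.62 billion

Initially m₁ = (1 + 0.34) / (0.031 + 0.04 + 0.34) ≈ 3.260341, so M₁ = 3.260341 × 938.5 ≈ 3059.83 billion.
After the change m₂ = (1 + 0.3016) / (0.031 + 0.04 + 0.3016) ≈ 3.493290, so M₂ = 3.493290 × 938.5 ≈ 3278.4527 billion.
ΔM = M₂ − M₁ = 3278.4527 − 3059.83 = 218.6227 billion.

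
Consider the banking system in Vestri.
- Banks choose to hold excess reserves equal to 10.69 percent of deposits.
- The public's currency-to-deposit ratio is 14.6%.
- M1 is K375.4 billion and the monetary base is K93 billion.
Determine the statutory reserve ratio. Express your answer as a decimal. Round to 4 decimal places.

Using m = M/MB = 375.4/93 ≈ 4.036559. Since m = (1 + c)/(c + rr + e), the denominator satisfies c + rr + e = (1 + c)/m = (1 + 0.146) / 4.036559 ≈ 0.283905.
With c = 0.146 and e = 0.1069, the statutory reserve ratio is 0.283905 − 0.146 − 0.1069 = 0.031005.

0.0310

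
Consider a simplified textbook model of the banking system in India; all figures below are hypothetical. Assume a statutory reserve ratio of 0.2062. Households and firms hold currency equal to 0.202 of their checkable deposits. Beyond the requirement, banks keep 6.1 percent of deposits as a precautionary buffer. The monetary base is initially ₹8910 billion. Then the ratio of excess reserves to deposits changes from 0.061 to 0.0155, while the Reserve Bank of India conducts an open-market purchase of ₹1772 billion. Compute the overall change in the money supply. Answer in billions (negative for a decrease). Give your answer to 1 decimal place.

Before: m₁ = (1 + 0.202) / (0.2062 + 0.061 + 0.202) ≈ 2.5618073, MB₁ = 8910, so M₁ = 2.5618073 × 8910 ≈ 22825.703 billion.
After: m₂ = (1 + 0.202) / (0.2062 + 0.0155 + 0.202) ≈ 2.8369129, MB₂ = 8910 + 1772 = 10682, so M₂ = 2.8369129 × 10682 ≈ 30303.9036 billion.
ΔM = M₂ − M₁ = 30303.9036 − 22825.703 = 7478.2006 billion.

₹7478.2 billion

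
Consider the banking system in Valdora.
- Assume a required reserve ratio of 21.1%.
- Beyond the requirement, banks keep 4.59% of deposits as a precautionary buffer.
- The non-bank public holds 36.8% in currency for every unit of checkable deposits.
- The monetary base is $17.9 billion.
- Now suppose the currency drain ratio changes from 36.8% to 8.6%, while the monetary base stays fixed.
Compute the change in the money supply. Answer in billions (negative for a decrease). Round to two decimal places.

Initially m₁ = (1 + 0.368) / (0.211 + 0.0459 + 0.368) ≈ 2.18915, so M₁ = 2.18915 × 17.9 ≈ 39.1858 billion.
After the change m₂ = (1 + 0.086) / (0.211 + 0.0459 + 0.086) ≈ 3.16710, so M₂ = 3.16710 × 17.9 ≈ 56.6911 billion.
ΔM = M₂ − M₁ = 56.6911 − 39.1858 = 17.5053 billion.

$17.51 billion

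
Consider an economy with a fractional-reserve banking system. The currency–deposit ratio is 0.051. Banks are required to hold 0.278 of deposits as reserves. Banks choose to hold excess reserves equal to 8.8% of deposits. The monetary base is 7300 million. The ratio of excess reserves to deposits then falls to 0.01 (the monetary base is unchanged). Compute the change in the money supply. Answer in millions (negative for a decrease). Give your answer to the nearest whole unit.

Initially m₁ = (1 + 0.051) / (0.278 + 0.088 + 0.051) ≈ 2.52038, so M₁ = 2.52038 × 7300 = 18398.774 million.
After the change m₂ = (1 + 0.051) / (0.278 + 0.01 + 0.051) ≈ 3.10029, so M₂ = 3.10029 × 7300 = 22632.117 million.
ΔM = M₂ − M₁ = 22632.117 − 18398.774 = 4233.343 million.

4233 million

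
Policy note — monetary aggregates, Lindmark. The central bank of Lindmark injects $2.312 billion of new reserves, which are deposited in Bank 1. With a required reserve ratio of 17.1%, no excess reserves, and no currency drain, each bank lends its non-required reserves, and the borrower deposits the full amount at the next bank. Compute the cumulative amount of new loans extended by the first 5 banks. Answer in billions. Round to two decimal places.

$6.82 billion

Bank i lends (1 − rr)^i of the original deposit: Bank 1 lends 2.312·0.8290 ≈ 1.9166, Bank 2 lends 2.312·0.8290² ≈ 1.5889, and so on.
Summing a geometric series: total = 2.312·[0.8290·(1 − 0.8290^5) / (1 − 0.8290)] ≈ 6.8199 billion.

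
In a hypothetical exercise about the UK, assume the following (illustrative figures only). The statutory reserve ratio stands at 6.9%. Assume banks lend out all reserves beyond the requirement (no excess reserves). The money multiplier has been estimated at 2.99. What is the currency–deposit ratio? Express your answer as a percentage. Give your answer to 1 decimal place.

Using m = 2.99. From m = (1 + c)/(c + rr + e), rearranging gives 1 + c = m·(c + rr + e), so c·(1 − m) = m·(rr + e) − 1.
Hence c = [m·(rr + e) − 1]/(1 − m) = [2.99 × (0.069 + 0) − 1] / (1 − 2.99) ≈ 0.398839.

39.9%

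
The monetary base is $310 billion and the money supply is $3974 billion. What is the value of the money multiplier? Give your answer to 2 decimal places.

The money multiplier is m = M / MB = 3974 / 310 ≈ 12.81935.

12.82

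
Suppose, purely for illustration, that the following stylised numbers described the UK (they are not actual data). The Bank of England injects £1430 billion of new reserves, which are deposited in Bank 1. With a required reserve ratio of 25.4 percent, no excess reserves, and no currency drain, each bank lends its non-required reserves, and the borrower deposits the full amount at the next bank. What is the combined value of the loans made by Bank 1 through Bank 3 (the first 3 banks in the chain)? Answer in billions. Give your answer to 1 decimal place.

Bank i lends (1 − rr)^i of the original deposit: Bank 1 lends 1430·0.7460 = 1066.7800, Bank 2 lends 1430·0.7460² ≈ 795.8179, and so on.
Summing a geometric series: total = 1430·[0.7460·(1 − 0.7460^3) / (1 − 0.7460)] ≈ 2456.2780 billion.

£2456.3 billion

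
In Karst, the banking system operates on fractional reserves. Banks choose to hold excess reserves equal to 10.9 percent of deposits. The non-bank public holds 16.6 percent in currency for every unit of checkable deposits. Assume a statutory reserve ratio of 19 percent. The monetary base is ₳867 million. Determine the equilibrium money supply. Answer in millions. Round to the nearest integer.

₳2174 million

The money multiplier is m = (1 + c) / (rr + e + c) = (1 + 0.166) / (0.19 + 0.109 + 0.166) ≈ 2.5075.
So M = m × MB = 2.5075 × 867 = 2174.0025 million.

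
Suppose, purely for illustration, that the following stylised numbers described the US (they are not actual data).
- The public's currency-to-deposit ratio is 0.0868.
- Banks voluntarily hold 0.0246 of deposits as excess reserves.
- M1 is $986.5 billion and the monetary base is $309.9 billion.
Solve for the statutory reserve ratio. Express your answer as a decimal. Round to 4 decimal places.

Using m = M/MB = 986.5/309.9 ≈ 3.183285. Since m = (1 + c)/(c + rr + e), the denominator satisfies c + rr + e = (1 + c)/m = (1 + 0.0868) / 3.183285 ≈ 0.341408.
With c = 0.0868 and e = 0.0246, the statutory reserve ratio is 0.341408 − 0.0868 − 0.0246 = 0.230008.

0.2300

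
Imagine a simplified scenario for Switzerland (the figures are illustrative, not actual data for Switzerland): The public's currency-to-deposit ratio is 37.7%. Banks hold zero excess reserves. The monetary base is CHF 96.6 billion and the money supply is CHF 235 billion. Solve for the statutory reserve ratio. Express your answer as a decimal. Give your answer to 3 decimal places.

0.189

Using m = M/MB = 235/96.6 ≈ 2.432712. Since m = (1 + c)/(c + rr + e), the denominator satisfies c + rr + e = (1 + c)/m = (1 + 0.377) / 2.432712 ≈ 0.566035.
With c = 0.377 and e = 0, the statutory reserve ratio is 0.566035 − 0.377 − 0 = 0.189035.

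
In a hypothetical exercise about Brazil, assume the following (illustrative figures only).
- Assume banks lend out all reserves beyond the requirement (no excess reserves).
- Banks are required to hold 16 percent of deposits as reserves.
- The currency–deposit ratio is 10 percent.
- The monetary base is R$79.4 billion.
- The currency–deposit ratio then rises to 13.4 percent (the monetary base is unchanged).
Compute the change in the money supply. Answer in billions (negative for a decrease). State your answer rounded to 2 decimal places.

-29.67 billion

Initially m₁ = (1 + 0.1) / (0.16 + 0.1) ≈ 4.23077, so M₁ = 4.23077 × 79.4 ≈ 335.9231 billion.
After the change m₂ = (1 + 0.134) / (0.16 + 0.134) ≈ 3.85714, so M₂ = 3.85714 × 79.4 ≈ 306.2569 billion.
ΔM = M₂ − M₁ = 306.2569 − 335.9231 = -29.6662 billion.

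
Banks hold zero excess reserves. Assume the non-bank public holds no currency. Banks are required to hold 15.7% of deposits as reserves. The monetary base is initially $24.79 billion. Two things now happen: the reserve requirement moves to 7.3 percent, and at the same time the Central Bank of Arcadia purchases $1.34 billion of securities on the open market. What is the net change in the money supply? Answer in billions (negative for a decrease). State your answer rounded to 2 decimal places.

$200.05 billion

Before: m₁ = 1 / (0.157) ≈ 6.36943, MB₁ = 24.79, so M₁ = 6.36943 × 24.79 ≈ 157.8982 billion.
After: m₂ = 1 / (0.073) ≈ 13.69863, MB₂ = 24.79 + 1.34 = 26.13, so M₂ = 13.69863 × 26.13 ≈ 357.9452 billion.
ΔM = M₂ − M₁ = 357.9452 − 157.8982 = 200.047 billion.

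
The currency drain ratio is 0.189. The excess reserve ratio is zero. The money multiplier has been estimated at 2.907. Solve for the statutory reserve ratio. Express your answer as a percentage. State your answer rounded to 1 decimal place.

Using m = 2.907. Since m = (1 + c)/(c + rr + e), the denominator satisfies c + rr + e = (1 + c)/m = (1 + 0.189) / 2.907 ≈ 0.409013.
With c = 0.189 and e = 0, the statutory reserve ratio is 0.409013 − 0.189 − 0 = 0.220013.

22.0%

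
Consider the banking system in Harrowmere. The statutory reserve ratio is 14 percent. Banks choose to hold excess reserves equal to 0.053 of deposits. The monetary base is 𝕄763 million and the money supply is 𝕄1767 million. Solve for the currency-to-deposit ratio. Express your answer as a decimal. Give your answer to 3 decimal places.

0.420

Using m = M/MB = 1767/763 ≈ 2.315858. From m = (1 + c)/(c + rr + e), rearranging gives 1 + c = m·(c + rr + e), so c·(1 − m) = m·(rr + e) − 1.
Hence c = [m·(rr + e) − 1]/(1 − m) = [2.315858 × (0.14 + 0.053) − 1] / (1 − 2.315858) ≈ 0.420288.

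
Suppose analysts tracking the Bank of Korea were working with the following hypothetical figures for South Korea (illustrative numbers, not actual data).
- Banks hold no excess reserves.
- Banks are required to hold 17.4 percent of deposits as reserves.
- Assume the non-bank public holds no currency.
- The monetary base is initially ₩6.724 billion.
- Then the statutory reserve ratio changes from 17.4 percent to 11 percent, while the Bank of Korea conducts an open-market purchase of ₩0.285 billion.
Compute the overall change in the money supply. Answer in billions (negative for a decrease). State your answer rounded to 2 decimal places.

₩25.07 billion

Before: m₁ = 1 / (0.174) ≈ 5.7471, MB₁ = 6.724, so M₁ = 5.7471 × 6.724 ≈ 38.6435 billion.
After: m₂ = 1 / (0.11) ≈ 9.0909, MB₂ = 6.724 + 0.285 = 7.009, so M₂ = 9.0909 × 7.009 ≈ 63.7181 billion.
ΔM = M₂ − M₁ = 63.7181 − 38.6435 = 25.0746 billion.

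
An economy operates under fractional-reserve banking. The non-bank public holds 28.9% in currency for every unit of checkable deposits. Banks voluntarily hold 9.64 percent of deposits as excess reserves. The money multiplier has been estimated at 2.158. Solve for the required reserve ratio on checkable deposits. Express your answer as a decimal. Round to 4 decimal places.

Using m = 2.158. Since m = (1 + c)/(c + rr + e), the denominator satisfies c + rr + e = (1 + c)/m = (1 + 0.289) / 2.158 ≈ 0.597312.
With c = 0.289 and e = 0.0964, the required reserve ratio on checkable deposits is 0.597312 − 0.289 − 0.0964 = 0.211912.

0.2119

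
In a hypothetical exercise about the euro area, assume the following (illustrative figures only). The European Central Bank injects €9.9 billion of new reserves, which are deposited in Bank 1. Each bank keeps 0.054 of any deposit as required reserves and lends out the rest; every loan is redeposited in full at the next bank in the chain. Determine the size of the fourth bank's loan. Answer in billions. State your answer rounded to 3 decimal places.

€7.929 billion

Each bank lends a fraction (1 − rr) = 0.9460 of the deposit it receives, so Bank 4 receives 9.9·0.9460^3 and lends 9.9·0.9460^4 ≈ 7.9287 billion.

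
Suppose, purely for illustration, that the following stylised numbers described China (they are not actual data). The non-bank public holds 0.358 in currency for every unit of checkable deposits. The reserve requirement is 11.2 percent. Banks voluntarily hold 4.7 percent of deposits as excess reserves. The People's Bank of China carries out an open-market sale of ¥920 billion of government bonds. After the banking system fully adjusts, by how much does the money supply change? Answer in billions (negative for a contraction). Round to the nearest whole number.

-2417 billion

The money multiplier is m = (1 + c) / (rr + e + c) = (1 + 0.358) / (0.112 + 0.047 + 0.358) ≈ 2.6267.
The sale removes 920 billion of base, so ΔM = m × ΔMB = 2.6267 × (−920) = -2416.564 billion.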